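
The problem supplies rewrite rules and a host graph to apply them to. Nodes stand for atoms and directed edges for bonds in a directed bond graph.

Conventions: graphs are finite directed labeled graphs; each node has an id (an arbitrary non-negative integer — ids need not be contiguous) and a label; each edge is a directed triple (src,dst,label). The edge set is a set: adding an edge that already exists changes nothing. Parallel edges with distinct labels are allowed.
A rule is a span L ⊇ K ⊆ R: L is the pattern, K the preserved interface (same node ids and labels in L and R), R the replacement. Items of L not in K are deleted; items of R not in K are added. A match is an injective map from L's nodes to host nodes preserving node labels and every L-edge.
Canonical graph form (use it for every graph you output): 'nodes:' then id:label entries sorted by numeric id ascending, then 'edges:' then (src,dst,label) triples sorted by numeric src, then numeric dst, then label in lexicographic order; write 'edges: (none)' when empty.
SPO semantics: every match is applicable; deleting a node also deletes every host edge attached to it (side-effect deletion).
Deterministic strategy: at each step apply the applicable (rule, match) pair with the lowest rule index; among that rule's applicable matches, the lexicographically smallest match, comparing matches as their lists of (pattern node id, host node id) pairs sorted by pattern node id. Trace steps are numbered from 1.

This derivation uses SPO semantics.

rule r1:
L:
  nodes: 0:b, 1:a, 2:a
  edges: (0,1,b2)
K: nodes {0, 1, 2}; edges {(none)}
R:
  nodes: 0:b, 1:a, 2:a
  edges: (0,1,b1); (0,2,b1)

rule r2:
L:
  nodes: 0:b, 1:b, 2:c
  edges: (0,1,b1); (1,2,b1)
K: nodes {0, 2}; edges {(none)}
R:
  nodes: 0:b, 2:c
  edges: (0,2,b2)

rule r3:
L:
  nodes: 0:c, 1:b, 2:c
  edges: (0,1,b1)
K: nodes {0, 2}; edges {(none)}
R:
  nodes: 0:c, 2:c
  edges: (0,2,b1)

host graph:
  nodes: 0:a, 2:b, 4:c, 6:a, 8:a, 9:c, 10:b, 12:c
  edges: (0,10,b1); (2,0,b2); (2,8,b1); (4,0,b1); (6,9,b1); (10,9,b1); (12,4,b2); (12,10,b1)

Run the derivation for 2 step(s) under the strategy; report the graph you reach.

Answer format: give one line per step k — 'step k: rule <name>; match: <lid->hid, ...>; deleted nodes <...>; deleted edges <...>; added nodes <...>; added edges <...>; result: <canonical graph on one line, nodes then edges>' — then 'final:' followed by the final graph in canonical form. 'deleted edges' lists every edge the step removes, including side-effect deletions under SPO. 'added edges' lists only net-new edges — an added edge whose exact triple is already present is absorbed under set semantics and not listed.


step 1: rule r1; match: 0->2, 1->0, 2->6; deleted nodes (none); deleted edges (2,0,b2); added nodes (none); added edges (2,0,b1); (2,6,b1); result: nodes: 0:a, 2:b, 4:c, 6:a, 8:a, 9:c, 10:b, 12:c edges: (0,10,b1); (2,0,b1); (2,6,b1); (2,8,b1); (4,0,b1); (6,9,b1); (10,9,b1); (12,4,b2); (12,10,b1)
step 2: rule r3; match: 0->12, 1->10, 2->4; deleted nodes 10; deleted edges (0,10,b1); (10,9,b1); (12,10,b1); added nodes (none); added edges (12,4,b1); result: nodes: 0:a, 2:b, 4:c, 6:a, 8:a, 9:c, 12:c edges: (2,0,b1); (2,6,b1); (2,8,b1); (4,0,b1); (6,9,b1); (12,4,b1); (12,4,b2)
final:
nodes: 0:a, 2:b, 4:c, 6:a, 8:a, 9:c, 12:c
edges: (2,0,b1); (2,6,b1); (2,8,b1); (4,0,b1); (6,9,b1); (12,4,b1); (12,4,b2)


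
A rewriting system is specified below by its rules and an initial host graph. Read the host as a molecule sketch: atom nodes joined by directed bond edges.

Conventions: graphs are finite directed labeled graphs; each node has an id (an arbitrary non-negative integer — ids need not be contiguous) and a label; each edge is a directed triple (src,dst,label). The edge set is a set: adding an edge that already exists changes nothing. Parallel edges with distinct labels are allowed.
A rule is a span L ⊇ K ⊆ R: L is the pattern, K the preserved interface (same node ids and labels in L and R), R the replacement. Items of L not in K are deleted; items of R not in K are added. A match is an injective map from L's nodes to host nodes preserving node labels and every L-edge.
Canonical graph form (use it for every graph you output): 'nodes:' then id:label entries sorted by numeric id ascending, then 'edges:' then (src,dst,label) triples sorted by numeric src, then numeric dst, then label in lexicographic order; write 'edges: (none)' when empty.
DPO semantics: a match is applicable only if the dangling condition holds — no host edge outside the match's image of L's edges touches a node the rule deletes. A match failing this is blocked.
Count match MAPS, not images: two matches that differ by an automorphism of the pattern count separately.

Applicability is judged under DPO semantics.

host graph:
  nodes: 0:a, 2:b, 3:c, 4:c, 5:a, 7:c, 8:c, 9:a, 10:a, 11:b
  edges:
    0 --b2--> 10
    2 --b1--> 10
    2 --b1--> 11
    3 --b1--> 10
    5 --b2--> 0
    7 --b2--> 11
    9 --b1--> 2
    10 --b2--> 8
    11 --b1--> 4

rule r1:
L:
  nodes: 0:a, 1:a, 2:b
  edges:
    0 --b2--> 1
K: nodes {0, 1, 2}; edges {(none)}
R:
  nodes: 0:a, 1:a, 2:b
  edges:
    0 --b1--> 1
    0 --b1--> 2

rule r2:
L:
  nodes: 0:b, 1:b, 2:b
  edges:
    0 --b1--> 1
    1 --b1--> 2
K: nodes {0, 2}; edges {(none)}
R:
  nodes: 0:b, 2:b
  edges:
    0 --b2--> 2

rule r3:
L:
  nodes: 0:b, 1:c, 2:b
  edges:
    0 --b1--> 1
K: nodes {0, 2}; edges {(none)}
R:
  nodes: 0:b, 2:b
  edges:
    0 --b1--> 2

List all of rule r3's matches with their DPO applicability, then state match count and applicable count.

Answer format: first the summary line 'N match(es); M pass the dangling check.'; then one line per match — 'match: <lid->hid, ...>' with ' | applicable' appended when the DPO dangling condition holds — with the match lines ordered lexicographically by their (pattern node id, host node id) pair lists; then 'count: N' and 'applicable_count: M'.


1 match(es); 1 pass the dangling check.
match: 0->11, 1->4, 2->2 | applicable
count: 1
applicable_count: 1


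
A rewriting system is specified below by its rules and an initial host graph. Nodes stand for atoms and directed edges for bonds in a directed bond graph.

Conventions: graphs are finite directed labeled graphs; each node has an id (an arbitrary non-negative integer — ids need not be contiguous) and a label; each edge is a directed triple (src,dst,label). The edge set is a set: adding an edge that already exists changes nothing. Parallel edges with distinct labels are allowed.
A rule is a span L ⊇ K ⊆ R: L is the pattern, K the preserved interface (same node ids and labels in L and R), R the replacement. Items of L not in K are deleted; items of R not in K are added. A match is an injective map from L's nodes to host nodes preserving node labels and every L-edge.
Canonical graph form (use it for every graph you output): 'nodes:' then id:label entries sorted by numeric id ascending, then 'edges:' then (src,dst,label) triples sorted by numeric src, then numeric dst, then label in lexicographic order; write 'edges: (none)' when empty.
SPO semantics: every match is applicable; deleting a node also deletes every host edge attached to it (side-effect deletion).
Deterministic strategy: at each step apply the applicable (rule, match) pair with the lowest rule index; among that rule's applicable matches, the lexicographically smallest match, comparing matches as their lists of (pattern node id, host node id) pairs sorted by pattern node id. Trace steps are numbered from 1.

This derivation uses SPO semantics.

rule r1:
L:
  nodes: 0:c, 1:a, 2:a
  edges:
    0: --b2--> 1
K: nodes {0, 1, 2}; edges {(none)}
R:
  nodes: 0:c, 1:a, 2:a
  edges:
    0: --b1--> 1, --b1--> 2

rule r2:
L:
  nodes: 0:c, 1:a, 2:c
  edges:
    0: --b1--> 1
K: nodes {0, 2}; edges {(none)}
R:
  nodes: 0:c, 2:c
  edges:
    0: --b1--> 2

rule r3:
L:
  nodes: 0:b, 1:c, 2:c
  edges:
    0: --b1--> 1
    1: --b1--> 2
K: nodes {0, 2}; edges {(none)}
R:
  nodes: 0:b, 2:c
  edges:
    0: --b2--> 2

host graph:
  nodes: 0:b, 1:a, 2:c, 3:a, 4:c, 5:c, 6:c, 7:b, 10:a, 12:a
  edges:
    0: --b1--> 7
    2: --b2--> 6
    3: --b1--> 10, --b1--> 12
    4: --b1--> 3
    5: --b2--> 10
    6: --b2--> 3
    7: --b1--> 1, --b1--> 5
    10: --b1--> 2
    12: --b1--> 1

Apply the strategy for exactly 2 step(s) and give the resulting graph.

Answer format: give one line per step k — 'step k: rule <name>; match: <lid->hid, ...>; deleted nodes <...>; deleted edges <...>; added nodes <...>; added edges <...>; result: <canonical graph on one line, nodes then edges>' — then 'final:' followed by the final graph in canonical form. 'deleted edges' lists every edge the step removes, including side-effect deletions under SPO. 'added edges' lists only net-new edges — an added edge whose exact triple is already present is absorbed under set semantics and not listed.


step 1: rule r1; match: 0->5, 1->10, 2->1; deleted nodes (none); deleted edges (5,10,b2); added nodes (none); added edges (5,1,b1); (5,10,b1); result: nodes: 0:b, 1:a, 2:c, 3:a, 4:c, 5:c, 6:c, 7:b, 10:a, 12:a edges: (0,7,b1); (2,6,b2); (3,10,b1); (3,12,b1); (4,3,b1); (5,1,b1); (5,10,b1); (6,3,b2); (7,1,b1); (7,5,b1); (10,2,b1); (12,1,b1)
step 2: rule r1; match: 0->6, 1->3, 2->1; deleted nodes (none); deleted edges (6,3,b2); added nodes (none); added edges (6,1,b1); (6,3,b1); result: nodes: 0:b, 1:a, 2:c, 3:a, 4:c, 5:c, 6:c, 7:b, 10:a, 12:a edges: (0,7,b1); (2,6,b2); (3,10,b1); (3,12,b1); (4,3,b1); (5,1,b1); (5,10,b1); (6,1,b1); (6,3,b1); (7,1,b1); (7,5,b1); (10,2,b1); (12,1,b1)
final:
nodes: 0:b, 1:a, 2:c, 3:a, 4:c, 5:c, 6:c, 7:b, 10:a, 12:a
edges: (0,7,b1); (2,6,b2); (3,10,b1); (3,12,b1); (4,3,b1); (5,1,b1); (5,10,b1); (6,1,b1); (6,3,b1); (7,1,b1); (7,5,b1); (10,2,b1); (12,1,b1)


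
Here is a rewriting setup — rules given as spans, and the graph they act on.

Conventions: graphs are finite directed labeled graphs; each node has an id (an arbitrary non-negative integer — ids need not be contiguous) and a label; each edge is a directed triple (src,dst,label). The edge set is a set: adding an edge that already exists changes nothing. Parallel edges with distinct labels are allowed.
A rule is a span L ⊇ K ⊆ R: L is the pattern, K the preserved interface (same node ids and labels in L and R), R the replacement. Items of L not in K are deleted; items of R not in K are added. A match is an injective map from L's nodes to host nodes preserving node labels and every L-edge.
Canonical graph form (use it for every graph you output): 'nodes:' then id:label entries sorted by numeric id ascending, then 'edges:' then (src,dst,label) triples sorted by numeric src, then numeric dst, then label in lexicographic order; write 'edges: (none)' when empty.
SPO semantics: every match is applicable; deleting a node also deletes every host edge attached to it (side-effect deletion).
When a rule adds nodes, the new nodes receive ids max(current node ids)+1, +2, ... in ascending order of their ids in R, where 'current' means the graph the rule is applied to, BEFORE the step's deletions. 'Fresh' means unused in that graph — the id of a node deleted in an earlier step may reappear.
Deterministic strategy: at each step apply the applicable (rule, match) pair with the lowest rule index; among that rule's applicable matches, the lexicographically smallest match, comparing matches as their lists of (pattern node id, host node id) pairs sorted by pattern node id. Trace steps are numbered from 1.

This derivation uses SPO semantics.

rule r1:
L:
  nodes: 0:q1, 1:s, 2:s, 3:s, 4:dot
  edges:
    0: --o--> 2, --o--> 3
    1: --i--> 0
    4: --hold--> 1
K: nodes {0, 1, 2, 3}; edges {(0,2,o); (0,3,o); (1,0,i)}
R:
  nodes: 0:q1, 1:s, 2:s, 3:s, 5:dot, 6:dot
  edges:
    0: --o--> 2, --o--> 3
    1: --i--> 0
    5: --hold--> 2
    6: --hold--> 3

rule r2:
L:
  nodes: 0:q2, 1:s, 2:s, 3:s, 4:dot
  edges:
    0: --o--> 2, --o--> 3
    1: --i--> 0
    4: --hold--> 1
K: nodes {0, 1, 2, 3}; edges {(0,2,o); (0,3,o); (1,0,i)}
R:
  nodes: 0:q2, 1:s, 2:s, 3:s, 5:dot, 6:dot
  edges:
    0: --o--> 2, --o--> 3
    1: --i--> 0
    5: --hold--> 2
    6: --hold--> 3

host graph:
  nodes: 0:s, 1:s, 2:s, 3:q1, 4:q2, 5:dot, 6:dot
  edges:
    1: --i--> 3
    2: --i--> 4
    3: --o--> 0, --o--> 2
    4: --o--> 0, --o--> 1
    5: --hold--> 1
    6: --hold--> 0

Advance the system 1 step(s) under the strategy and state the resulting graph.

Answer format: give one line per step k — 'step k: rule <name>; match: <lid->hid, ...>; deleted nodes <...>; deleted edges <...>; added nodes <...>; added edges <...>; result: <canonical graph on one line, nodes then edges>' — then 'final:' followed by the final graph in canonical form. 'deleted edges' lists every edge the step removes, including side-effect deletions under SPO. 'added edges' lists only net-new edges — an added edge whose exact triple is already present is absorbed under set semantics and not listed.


step 1: rule r1; match: 0->3, 1->1, 2->0, 3->2, 4->5; deleted nodes 5; deleted edges (5,1,hold); added nodes 7, 8; added edges (7,0,hold); (8,2,hold); result: nodes: 0:s, 1:s, 2:s, 3:q1, 4:q2, 6:dot, 7:dot, 8:dot edges: (1,3,i); (2,4,i); (3,0,o); (3,2,o); (4,0,o); (4,1,o); (6,0,hold); (7,0,hold); (8,2,hold)
final:
nodes: 0:s, 1:s, 2:s, 3:q1, 4:q2, 6:dot, 7:dot, 8:dot
edges: (1,3,i); (2,4,i); (3,0,o); (3,2,o); (4,0,o); (4,1,o); (6,0,hold); (7,0,hold); (8,2,hold)


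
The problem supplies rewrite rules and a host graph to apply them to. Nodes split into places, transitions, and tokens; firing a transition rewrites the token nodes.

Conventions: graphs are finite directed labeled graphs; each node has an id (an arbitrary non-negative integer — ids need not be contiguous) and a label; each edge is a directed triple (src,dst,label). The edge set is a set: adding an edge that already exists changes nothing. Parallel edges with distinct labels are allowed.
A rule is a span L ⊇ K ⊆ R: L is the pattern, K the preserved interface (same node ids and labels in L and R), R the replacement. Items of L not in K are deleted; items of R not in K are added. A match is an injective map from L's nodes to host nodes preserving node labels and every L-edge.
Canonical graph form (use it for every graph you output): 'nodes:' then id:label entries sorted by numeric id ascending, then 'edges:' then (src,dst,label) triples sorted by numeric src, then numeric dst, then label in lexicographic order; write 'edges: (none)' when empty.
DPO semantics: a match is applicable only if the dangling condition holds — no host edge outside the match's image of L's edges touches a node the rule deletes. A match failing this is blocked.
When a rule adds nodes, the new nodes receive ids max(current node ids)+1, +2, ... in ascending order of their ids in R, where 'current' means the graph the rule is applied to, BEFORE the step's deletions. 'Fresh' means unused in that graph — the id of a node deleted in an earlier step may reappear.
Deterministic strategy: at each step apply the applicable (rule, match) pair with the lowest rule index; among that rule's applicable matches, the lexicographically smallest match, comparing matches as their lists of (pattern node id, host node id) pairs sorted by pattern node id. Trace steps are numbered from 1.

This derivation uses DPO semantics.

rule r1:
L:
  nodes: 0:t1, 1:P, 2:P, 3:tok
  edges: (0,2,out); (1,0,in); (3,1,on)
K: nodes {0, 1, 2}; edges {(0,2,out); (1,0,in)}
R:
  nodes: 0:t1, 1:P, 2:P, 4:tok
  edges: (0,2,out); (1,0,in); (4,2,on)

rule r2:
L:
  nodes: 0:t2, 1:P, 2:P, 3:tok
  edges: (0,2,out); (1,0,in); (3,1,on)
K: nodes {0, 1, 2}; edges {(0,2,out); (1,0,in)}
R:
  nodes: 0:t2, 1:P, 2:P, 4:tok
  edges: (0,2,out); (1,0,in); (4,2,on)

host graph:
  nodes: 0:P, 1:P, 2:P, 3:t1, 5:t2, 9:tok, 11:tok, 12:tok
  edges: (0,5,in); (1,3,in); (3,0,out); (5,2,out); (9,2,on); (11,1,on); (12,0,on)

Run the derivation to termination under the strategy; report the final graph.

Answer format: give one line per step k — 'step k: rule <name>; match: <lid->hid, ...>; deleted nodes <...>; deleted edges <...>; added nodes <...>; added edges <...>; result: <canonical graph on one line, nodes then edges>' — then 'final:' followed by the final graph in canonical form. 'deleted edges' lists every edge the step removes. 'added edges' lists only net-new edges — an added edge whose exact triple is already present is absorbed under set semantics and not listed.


step 1: rule r1; match: 0->3, 1->1, 2->0, 3->11; deleted nodes 11; deleted edges (11,1,on); added nodes 13; added edges (13,0,on); result: nodes: 0:P, 1:P, 2:P, 3:t1, 5:t2, 9:tok, 12:tok, 13:tok edges: (0,5,in); (1,3,in); (3,0,out); (5,2,out); (9,2,on); (12,0,on); (13,0,on)
step 2: rule r2; match: 0->5, 1->0, 2->2, 3->12; deleted nodes 12; deleted edges (12,0,on); added nodes 14; added edges (14,2,on); result: nodes: 0:P, 1:P, 2:P, 3:t1, 5:t2, 9:tok, 13:tok, 14:tok edges: (0,5,in); (1,3,in); (3,0,out); (5,2,out); (9,2,on); (13,0,on); (14,2,on)
step 3: rule r2; match: 0->5, 1->0, 2->2, 3->13; deleted nodes 13; deleted edges (13,0,on); added nodes 15; added edges (15,2,on); result: nodes: 0:P, 1:P, 2:P, 3:t1, 5:t2, 9:tok, 14:tok, 15:tok edges: (0,5,in); (1,3,in); (3,0,out); (5,2,out); (9,2,on); (14,2,on); (15,2,on)
final:
nodes: 0:P, 1:P, 2:P, 3:t1, 5:t2, 9:tok, 14:tok, 15:tok
edges: (0,5,in); (1,3,in); (3,0,out); (5,2,out); (9,2,on); (14,2,on); (15,2,on)


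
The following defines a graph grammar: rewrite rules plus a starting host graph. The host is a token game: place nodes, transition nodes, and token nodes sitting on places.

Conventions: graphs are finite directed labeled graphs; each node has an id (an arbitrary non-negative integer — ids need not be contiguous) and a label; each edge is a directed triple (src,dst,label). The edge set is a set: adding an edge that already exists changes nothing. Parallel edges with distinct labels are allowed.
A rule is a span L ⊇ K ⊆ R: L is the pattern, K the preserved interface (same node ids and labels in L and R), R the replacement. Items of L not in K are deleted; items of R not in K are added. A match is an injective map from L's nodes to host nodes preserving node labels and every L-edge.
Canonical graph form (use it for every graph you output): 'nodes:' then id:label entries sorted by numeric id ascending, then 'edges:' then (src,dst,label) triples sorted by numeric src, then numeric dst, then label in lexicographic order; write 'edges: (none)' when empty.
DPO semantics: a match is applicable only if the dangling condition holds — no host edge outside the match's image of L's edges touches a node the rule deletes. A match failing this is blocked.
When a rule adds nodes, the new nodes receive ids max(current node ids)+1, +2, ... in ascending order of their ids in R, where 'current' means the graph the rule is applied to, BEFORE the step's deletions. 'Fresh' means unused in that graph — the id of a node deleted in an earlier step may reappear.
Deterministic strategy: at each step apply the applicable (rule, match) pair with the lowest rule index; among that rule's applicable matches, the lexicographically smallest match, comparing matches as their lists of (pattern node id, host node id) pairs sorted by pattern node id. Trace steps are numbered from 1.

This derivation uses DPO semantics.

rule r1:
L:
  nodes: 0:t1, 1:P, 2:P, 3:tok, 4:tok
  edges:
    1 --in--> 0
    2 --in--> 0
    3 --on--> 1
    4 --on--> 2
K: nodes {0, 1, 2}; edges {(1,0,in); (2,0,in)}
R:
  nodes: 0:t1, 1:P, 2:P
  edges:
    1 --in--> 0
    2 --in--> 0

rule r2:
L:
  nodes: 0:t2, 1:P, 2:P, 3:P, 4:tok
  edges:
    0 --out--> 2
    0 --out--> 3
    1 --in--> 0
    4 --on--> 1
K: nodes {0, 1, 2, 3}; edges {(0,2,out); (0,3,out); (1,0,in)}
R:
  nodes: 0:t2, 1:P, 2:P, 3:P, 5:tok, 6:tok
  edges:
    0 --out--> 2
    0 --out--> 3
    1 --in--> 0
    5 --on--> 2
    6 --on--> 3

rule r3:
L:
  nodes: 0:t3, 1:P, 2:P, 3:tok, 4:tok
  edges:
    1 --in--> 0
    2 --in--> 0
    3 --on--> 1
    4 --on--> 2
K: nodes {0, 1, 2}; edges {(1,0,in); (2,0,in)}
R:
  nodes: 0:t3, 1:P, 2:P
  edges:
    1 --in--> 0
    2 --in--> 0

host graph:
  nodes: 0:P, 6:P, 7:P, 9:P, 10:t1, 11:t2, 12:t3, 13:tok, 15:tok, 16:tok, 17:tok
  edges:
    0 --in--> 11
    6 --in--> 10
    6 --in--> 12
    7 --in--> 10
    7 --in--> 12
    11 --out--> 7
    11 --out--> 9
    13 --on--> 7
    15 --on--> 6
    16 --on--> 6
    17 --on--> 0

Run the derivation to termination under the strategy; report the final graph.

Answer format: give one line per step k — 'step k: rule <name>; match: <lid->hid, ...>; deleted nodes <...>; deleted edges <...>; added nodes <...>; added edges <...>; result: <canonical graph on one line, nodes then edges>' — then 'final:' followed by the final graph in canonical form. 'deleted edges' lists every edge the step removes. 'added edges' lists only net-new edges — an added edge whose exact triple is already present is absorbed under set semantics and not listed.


step 1: rule r1; match: 0->10, 1->6, 2->7, 3->15, 4->13; deleted nodes 13, 15; deleted edges (13,7,on); (15,6,on); added nodes (none); added edges (none); result: nodes: 0:P, 6:P, 7:P, 9:P, 10:t1, 11:t2, 12:t3, 16:tok, 17:tok edges: (0,11,in); (6,10,in); (6,12,in); (7,10,in); (7,12,in); (11,7,out); (11,9,out); (16,6,on); (17,0,on)
step 2: rule r2; match: 0->11, 1->0, 2->7, 3->9, 4->17; deleted nodes 17; deleted edges (17,0,on); added nodes 18, 19; added edges (18,7,on); (19,9,on); result: nodes: 0:P, 6:P, 7:P, 9:P, 10:t1, 11:t2, 12:t3, 16:tok, 18:tok, 19:tok edges: (0,11,in); (6,10,in); (6,12,in); (7,10,in); (7,12,in); (11,7,out); (11,9,out); (16,6,on); (18,7,on); (19,9,on)
step 3: rule r1; match: 0->10, 1->6, 2->7, 3->16, 4->18; deleted nodes 16, 18; deleted edges (16,6,on); (18,7,on); added nodes (none); added edges (none); result: nodes: 0:P, 6:P, 7:P, 9:P, 10:t1, 11:t2, 12:t3, 19:tok edges: (0,11,in); (6,10,in); (6,12,in); (7,10,in); (7,12,in); (11,7,out); (11,9,out); (19,9,on)
final:
nodes: 0:P, 6:P, 7:P, 9:P, 10:t1, 11:t2, 12:t3, 19:tok
edges: (0,11,in); (6,10,in); (6,12,in); (7,10,in); (7,12,in); (11,7,out); (11,9,out); (19,9,on)


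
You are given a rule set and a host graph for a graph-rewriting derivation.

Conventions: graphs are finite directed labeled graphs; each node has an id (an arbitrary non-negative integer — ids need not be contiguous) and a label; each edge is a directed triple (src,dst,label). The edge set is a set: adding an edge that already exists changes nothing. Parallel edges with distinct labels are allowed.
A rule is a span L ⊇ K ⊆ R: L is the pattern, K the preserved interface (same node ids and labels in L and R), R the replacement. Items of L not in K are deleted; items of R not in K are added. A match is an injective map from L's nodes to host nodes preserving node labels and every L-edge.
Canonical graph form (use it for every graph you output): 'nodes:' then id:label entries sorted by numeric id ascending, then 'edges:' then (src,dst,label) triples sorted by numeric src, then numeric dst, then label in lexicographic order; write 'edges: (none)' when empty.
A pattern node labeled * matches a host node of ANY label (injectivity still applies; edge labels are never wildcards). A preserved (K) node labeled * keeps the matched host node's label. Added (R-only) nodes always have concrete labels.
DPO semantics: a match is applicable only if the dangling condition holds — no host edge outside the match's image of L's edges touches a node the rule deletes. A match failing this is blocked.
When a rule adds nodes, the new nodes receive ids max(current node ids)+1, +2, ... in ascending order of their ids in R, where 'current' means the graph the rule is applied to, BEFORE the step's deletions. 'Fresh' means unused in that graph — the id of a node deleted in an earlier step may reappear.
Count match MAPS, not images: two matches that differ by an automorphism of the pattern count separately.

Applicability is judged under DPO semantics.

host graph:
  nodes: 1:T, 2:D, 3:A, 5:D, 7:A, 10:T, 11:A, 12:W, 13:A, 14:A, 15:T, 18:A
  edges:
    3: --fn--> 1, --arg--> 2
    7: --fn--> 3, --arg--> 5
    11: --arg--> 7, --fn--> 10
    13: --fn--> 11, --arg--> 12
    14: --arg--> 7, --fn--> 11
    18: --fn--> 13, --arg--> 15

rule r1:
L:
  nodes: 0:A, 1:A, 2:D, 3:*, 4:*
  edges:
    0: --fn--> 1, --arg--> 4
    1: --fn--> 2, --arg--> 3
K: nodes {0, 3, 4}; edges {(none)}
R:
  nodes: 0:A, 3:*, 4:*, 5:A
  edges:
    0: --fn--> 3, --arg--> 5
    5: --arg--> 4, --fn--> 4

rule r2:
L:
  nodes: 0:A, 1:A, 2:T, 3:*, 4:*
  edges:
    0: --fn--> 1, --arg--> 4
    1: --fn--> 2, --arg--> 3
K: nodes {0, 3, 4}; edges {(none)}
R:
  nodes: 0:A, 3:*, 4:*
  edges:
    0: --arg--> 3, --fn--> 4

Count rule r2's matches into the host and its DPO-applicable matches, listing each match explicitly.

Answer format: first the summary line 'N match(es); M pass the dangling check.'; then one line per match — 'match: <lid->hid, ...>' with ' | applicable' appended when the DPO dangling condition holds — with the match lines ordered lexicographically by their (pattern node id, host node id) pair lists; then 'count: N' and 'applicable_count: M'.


2 match(es); 1 pass the dangling check.
match: 0->7, 1->3, 2->1, 3->2, 4->5 | applicable
match: 0->13, 1->11, 2->10, 3->7, 4->12
count: 2
applicable_count: 1


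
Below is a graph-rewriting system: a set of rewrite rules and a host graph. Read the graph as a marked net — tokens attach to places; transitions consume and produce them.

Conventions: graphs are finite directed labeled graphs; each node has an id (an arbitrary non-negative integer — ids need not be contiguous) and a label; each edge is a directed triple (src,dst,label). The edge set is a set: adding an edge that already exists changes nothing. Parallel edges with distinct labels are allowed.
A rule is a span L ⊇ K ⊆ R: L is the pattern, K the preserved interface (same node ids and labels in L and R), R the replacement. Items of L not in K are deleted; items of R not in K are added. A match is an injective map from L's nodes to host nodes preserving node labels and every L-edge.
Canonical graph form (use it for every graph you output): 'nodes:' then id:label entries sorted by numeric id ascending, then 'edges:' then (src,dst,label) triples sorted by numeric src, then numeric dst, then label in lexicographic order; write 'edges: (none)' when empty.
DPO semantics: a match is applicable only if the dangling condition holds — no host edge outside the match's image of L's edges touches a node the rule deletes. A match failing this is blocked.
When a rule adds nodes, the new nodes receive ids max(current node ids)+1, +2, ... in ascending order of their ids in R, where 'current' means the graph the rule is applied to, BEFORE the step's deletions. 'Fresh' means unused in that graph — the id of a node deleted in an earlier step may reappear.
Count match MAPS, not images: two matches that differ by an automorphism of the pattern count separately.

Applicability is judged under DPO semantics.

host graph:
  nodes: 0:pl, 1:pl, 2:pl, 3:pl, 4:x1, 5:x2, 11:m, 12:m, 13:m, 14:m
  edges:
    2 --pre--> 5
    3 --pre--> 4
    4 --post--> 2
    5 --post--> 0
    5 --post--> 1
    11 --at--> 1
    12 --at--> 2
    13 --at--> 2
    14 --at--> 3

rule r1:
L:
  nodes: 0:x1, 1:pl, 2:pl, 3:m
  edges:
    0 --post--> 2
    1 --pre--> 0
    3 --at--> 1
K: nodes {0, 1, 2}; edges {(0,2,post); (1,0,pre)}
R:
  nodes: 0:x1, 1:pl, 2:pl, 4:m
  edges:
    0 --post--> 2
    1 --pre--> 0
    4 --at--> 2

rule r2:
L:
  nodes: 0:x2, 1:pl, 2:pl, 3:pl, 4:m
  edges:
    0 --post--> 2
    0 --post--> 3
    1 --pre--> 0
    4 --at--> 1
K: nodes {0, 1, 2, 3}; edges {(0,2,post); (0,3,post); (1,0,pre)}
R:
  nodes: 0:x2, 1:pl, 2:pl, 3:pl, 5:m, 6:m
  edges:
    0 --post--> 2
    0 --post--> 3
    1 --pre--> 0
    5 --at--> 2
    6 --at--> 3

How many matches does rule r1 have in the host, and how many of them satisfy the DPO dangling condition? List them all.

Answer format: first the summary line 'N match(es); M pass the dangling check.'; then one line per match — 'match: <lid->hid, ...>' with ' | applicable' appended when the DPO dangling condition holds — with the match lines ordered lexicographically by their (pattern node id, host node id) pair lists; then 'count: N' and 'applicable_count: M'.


1 match(es); 1 pass the dangling check.
match: 0->4, 1->3, 2->2, 3->14 | applicable
count: 1
applicable_count: 1


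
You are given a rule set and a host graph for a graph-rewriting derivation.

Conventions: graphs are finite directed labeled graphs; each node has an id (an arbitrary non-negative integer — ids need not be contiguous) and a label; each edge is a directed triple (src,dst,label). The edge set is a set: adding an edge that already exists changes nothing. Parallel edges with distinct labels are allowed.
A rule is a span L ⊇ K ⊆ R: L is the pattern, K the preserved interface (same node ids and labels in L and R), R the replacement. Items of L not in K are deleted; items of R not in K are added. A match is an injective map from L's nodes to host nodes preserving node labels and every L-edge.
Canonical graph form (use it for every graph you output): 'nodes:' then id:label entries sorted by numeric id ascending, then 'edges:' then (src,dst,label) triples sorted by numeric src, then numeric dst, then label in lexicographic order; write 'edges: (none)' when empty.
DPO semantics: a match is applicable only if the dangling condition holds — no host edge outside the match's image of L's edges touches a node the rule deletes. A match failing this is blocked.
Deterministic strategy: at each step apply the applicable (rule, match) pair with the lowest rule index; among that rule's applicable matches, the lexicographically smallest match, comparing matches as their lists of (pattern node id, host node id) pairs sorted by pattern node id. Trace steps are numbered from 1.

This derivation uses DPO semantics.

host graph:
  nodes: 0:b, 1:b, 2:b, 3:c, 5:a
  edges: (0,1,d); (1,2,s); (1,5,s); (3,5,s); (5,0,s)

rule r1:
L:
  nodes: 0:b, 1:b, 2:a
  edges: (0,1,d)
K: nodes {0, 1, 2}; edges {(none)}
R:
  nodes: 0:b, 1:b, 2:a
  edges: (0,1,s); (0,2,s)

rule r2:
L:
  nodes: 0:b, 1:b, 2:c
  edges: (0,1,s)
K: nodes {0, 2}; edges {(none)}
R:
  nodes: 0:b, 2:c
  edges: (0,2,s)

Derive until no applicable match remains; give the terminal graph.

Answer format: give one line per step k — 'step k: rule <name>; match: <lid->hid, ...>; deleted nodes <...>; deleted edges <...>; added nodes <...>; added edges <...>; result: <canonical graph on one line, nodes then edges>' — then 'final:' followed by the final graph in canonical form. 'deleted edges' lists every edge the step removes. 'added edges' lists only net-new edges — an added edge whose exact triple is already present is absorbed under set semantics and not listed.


step 1: rule r1; match: 0->0, 1->1, 2->5; deleted nodes (none); deleted edges (0,1,d); added nodes (none); added edges (0,1,s); (0,5,s); result: nodes: 0:b, 1:b, 2:b, 3:c, 5:a edges: (0,1,s); (0,5,s); (1,2,s); (1,5,s); (3,5,s); (5,0,s)
step 2: rule r2; match: 0->1, 1->2, 2->3; deleted nodes 2; deleted edges (1,2,s); added nodes (none); added edges (1,3,s); result: nodes: 0:b, 1:b, 3:c, 5:a edges: (0,1,s); (0,5,s); (1,3,s); (1,5,s); (3,5,s); (5,0,s)
final:
nodes: 0:b, 1:b, 3:c, 5:a
edges: (0,1,s); (0,5,s); (1,3,s); (1,5,s); (3,5,s); (5,0,s)


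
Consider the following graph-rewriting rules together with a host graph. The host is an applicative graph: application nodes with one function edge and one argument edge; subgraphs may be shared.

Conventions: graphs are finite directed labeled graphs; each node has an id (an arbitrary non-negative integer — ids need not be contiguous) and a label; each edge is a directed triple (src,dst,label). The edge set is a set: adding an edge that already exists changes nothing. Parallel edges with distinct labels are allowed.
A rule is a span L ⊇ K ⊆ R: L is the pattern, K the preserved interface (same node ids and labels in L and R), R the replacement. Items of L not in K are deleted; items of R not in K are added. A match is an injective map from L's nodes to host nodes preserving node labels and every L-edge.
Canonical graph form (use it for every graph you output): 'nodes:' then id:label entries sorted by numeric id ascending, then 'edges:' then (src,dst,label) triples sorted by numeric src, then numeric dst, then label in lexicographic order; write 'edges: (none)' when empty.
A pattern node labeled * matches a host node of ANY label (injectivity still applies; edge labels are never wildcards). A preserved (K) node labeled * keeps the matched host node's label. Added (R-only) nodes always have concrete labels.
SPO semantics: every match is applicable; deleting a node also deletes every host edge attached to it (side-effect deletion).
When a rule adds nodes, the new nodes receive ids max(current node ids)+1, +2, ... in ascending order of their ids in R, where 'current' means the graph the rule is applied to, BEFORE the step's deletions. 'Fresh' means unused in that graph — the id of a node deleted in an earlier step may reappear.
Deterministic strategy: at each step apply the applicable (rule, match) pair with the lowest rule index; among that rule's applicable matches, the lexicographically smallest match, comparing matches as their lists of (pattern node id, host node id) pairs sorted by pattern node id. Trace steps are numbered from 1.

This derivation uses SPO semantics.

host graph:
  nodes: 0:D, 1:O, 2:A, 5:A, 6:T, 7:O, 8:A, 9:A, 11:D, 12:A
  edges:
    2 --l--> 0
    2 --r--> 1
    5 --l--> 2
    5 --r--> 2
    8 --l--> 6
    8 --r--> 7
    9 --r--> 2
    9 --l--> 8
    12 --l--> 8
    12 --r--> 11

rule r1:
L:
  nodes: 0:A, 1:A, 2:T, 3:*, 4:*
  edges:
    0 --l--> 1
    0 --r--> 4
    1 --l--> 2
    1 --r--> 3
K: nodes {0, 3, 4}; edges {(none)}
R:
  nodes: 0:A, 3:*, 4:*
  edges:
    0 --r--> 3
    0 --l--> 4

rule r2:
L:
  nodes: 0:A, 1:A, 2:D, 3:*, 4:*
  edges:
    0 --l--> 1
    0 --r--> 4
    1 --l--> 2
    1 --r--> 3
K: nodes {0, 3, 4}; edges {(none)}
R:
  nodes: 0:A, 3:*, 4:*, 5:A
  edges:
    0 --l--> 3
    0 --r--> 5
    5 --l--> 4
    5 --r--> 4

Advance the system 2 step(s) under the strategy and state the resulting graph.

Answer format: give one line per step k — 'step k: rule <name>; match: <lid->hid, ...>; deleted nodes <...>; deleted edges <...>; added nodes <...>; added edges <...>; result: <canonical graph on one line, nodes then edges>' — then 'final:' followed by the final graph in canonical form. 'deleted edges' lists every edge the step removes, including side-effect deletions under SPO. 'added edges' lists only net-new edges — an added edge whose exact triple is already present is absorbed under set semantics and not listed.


step 1: rule r1; match: 0->9, 1->8, 2->6, 3->7, 4->2; deleted nodes 6, 8; deleted edges (8,6,l); (8,7,r); (9,2,r); (9,8,l); (12,8,l); added nodes (none); added edges (9,2,l); (9,7,r); result: nodes: 0:D, 1:O, 2:A, 5:A, 7:O, 9:A, 11:D, 12:A edges: (2,0,l); (2,1,r); (5,2,l); (5,2,r); (9,2,l); (9,7,r); (12,11,r)
step 2: rule r2; match: 0->9, 1->2, 2->0, 3->1, 4->7; deleted nodes 0, 2; deleted edges (2,0,l); (2,1,r); (5,2,l); (5,2,r); (9,2,l); (9,7,r); added nodes 13; added edges (9,1,l); (9,13,r); (13,7,l); (13,7,r); result: nodes: 1:O, 5:A, 7:O, 9:A, 11:D, 12:A, 13:A edges: (9,1,l); (9,13,r); (12,11,r); (13,7,l); (13,7,r)
final:
nodes: 1:O, 5:A, 7:O, 9:A, 11:D, 12:A, 13:A
edges: (9,1,l); (9,13,r); (12,11,r); (13,7,l); (13,7,r)


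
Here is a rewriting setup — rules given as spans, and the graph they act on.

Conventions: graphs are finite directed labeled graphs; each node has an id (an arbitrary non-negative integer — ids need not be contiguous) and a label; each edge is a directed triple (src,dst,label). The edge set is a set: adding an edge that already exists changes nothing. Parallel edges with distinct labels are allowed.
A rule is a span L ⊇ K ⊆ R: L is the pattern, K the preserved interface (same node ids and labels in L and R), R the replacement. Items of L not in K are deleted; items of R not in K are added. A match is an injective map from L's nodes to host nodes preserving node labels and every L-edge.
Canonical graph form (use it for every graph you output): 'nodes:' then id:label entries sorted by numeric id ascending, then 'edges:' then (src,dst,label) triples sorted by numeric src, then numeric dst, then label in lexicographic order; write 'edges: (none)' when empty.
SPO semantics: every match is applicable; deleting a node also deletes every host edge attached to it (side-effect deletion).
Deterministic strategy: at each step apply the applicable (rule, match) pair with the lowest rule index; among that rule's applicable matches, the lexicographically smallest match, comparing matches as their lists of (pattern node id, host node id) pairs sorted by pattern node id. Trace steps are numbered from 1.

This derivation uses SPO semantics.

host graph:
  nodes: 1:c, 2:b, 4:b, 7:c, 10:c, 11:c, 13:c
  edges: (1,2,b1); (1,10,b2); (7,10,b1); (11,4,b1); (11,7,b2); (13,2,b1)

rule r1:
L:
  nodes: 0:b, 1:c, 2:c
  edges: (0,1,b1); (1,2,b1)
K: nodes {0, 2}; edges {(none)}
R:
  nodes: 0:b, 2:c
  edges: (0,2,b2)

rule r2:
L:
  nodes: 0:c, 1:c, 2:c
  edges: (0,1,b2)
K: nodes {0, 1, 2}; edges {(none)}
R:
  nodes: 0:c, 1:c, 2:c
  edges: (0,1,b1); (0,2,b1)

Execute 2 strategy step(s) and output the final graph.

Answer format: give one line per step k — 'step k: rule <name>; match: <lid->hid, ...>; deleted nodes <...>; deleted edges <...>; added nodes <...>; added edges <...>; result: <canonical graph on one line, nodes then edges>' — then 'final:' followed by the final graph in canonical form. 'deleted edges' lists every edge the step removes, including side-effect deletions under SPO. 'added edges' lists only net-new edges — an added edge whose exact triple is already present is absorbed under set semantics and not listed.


step 1: rule r2; match: 0->1, 1->10, 2->7; deleted nodes (none); deleted edges (1,10,b2); added nodes (none); added edges (1,7,b1); (1,10,b1); result: nodes: 1:c, 2:b, 4:b, 7:c, 10:c, 11:c, 13:c edges: (1,2,b1); (1,7,b1); (1,10,b1); (7,10,b1); (11,4,b1); (11,7,b2); (13,2,b1)
step 2: rule r2; match: 0->11, 1->7, 2->1; deleted nodes (none); deleted edges (11,7,b2); added nodes (none); added edges (11,1,b1); (11,7,b1); result: nodes: 1:c, 2:b, 4:b, 7:c, 10:c, 11:c, 13:c edges: (1,2,b1); (1,7,b1); (1,10,b1); (7,10,b1); (11,1,b1); (11,4,b1); (11,7,b1); (13,2,b1)
final:
nodes: 1:c, 2:b, 4:b, 7:c, 10:c, 11:c, 13:c
edges: (1,2,b1); (1,7,b1); (1,10,b1); (7,10,b1); (11,1,b1); (11,4,b1); (11,7,b1); (13,2,b1)


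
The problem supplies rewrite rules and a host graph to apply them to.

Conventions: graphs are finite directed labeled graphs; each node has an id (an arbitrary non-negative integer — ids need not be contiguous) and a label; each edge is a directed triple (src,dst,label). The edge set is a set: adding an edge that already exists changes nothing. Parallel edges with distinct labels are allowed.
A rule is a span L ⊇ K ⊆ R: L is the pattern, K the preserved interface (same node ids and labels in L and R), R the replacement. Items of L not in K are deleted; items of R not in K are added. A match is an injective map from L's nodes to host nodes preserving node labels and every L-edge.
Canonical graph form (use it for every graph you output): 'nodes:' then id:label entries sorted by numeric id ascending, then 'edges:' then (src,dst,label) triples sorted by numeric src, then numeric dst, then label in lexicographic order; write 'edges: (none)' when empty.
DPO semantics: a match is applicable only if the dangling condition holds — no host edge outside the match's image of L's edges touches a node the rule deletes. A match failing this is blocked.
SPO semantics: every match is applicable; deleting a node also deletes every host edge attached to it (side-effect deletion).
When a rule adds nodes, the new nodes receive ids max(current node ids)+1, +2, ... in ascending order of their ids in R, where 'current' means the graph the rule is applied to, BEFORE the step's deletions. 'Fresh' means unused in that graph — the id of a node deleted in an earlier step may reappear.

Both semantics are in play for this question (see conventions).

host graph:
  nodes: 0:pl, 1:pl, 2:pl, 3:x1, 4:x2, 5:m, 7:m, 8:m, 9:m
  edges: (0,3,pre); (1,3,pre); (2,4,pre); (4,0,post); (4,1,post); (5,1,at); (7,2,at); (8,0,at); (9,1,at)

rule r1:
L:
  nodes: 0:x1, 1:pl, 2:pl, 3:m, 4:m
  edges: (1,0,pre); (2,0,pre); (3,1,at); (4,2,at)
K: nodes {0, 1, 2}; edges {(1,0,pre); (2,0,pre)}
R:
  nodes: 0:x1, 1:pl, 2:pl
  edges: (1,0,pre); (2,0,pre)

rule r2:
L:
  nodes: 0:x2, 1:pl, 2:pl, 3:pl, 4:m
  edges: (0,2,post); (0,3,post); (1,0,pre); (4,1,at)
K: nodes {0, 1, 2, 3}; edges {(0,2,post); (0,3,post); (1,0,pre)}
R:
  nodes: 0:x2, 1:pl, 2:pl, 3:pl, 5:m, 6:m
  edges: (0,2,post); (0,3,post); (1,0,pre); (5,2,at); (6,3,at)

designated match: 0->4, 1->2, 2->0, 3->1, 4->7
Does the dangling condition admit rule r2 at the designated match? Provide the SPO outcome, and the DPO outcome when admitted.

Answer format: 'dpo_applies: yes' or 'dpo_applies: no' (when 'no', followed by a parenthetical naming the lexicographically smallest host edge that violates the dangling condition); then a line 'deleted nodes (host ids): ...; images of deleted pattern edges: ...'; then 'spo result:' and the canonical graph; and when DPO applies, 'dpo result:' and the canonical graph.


dpo_applies: yes
deleted nodes (host ids): 7; images of deleted pattern edges: (7,2,at)
spo result:
nodes: 0:pl, 1:pl, 2:pl, 3:x1, 4:x2, 5:m, 8:m, 9:m, 10:m, 11:m
edges: (0,3,pre); (1,3,pre); (2,4,pre); (4,0,post); (4,1,post); (5,1,at); (8,0,at); (9,1,at); (10,0,at); (11,1,at)
dpo result:
nodes: 0:pl, 1:pl, 2:pl, 3:x1, 4:x2, 5:m, 8:m, 9:m, 10:m, 11:m
edges: (0,3,pre); (1,3,pre); (2,4,pre); (4,0,post); (4,1,post); (5,1,at); (8,0,at); (9,1,at); (10,0,at); (11,1,at)
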